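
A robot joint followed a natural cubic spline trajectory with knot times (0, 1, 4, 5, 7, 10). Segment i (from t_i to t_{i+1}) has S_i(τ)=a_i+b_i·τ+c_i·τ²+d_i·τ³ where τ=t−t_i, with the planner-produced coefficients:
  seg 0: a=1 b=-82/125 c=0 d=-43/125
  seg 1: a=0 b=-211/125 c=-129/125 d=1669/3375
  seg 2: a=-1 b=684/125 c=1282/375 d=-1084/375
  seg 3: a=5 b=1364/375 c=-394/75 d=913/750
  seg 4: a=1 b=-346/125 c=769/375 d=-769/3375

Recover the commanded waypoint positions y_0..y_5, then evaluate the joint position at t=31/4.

y_0=1 y_1=0 y_2=-1 y_3=5 y_4=1 y_5=5
S(31/4) = -149/8000

y_0 = S_0(0) = a_0 = 1
y_1 = S_1(0) = a_1 = 0
y_2 = S_2(0) = a_2 = -1
y_3 = S_3(0) = a_3 = 5
y_4 = S_4(0) = a_4 = 1
y_5 = S_4(3) = 5
t_q=31/4 is in segment 4 (τ=3/4); S_4(τ)=-149/8000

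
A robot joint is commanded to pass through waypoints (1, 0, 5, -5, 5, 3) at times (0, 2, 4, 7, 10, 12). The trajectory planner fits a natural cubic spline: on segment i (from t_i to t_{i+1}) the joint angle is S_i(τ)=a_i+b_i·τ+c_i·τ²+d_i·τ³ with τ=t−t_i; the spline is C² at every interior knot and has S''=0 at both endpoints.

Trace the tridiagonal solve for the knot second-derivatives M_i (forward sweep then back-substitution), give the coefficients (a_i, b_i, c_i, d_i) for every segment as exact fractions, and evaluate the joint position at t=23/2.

Δ: Δ0=-1/2, Δ1=5/2, Δ2=-10/3, Δ3=10/3, Δ4=-1
row 1: diag=8, rhs=18; c'=1/4, d'=9/4
row 2: denom=10−2·1/4=19/2; d'=(-35−2·9/4)/(19/2)=-79/19
row 3: denom=12−3·6/19=210/19; d'=(40−3·-79/19)/(210/19)=997/210
row 4: denom=10−3·19/70=643/70; d'=(-26−3·997/210)/(643/70)=-2817/643
back: M4=-2817/643
back: M3=997/210−19/70·-2817/643=11452/1929
back: M2=-79/19−6/19·11452/1929=-3879/643
back: M1=9/4−1/4·-3879/643=4833/1286
M: M0=0, M1=4833/1286, M2=-3879/643, M3=11452/1929, M4=-2817/643, M5=0
seg 0: a=1, c=M0/2=0, d=(M1−M0)/(6·2)=1611/5144, b=Δ0−h0·(2M0+M1)/6=-1127/643
seg 1: a=0, c=M1/2=4833/2572, d=(M2−M1)/(6·2)=-4197/5144, b=Δ1−h1·(2M1+M2)/6=2579/1286
seg 2: a=5, c=M2/2=-3879/1286, d=(M3−M2)/(6·3)=23089/34722, b=Δ2−h2·(2M2+M3)/6=-173/643
seg 3: a=-5, c=M3/2=5726/1929, d=(M4−M3)/(6·3)=-19903/34722, b=Δ3−h3·(2M3+M4)/6=-531/1286
seg 4: a=5, c=M4/2=-2817/1286, d=(M5−M4)/(6·2)=939/2572, b=Δ4−h4·(2M4+M5)/6=1235/643
t_q=23/2 → seg 4, τ=3/2; S=5+1235/643·τ+-2817/1286·τ²+939/2572·τ³=86101/20576

  seg 0: a=1 b=-1127/643 c=0 d=1611/5144
  seg 1: a=0 b=2579/1286 c=4833/2572 d=-4197/5144
  seg 2: a=5 b=-173/643 c=-3879/1286 d=23089/34722
  seg 3: a=-5 b=-531/1286 c=5726/1929 d=-19903/34722
  seg 4: a=5 b=1235/643 c=-2817/1286 d=939/2572
S(23/2) = 86101/20576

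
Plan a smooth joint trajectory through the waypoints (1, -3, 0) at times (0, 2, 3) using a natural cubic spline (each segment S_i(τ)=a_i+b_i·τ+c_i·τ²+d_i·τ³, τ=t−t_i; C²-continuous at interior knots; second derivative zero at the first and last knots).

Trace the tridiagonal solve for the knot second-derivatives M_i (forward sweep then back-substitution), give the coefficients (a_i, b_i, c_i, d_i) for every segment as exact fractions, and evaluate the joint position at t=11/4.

  seg 0: a=1 b=-11/3 c=0 d=5/12
  seg 1: a=-3 b=4/3 c=5/2 d=-5/6
S(11/4) = -121/128

Δ: Δ0=-2, Δ1=3
row 1: diag=6, rhs=30; c'=1/6, d'=5
back: M1=5
M: M0=0, M1=5, M2=0
seg 0: a=1, c=M0/2=0, d=(M1−M0)/(6·2)=5/12, b=Δ0−h0·(2M0+M1)/6=-11/3
seg 1: a=-3, c=M1/2=5/2, d=(M2−M1)/(6·1)=-5/6, b=Δ1−h1·(2M1+M2)/6=4/3
t_q=11/4 → seg 1, τ=3/4; S=-3+4/3·τ+5/2·τ²+-5/6·τ³=-121/128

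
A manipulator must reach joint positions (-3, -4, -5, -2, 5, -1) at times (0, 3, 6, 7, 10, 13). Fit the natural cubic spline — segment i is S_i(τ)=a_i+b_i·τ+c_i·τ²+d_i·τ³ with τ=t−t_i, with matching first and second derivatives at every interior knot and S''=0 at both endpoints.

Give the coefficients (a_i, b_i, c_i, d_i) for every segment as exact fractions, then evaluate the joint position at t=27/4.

  seg 0: a=-3 b=2/165 c=0 d=-19/495
  seg 1: a=-4 b=-169/165 c=-19/55 d=19/99
  seg 2: a=-5 b=344/165 c=76/55 d=-7/15
  seg 3: a=-2 b=569/165 c=-1/55 d=-35/297
  seg 4: a=5 b=26/165 c=-178/165 d=178/1485
S(27/4) = -10053/3520

Δ: Δ0=-1/3, Δ1=-1/3, Δ2=3, Δ3=7/3, Δ4=-2
row 1: diag=12, rhs=0; c'=1/4, d'=0
row 2: denom=8−3·1/4=29/4; d'=(20−3·0)/(29/4)=80/29
row 3: denom=8−1·4/29=228/29; d'=(-4−1·80/29)/(228/29)=-49/57
row 4: denom=12−3·29/76=825/76; d'=(-26−3·-49/57)/(825/76)=-356/165
back: M4=-356/165
back: M3=-49/57−29/76·-356/165=-2/55
back: M2=80/29−4/29·-2/55=152/55
back: M1=0−1/4·152/55=-38/55
M: M0=0, M1=-38/55, M2=152/55, M3=-2/55, M4=-356/165, M5=0
seg 0: a=-3, c=M0/2=0, d=(M1−M0)/(6·3)=-19/495, b=Δ0−h0·(2M0+M1)/6=2/165
seg 1: a=-4, c=M1/2=-19/55, d=(M2−M1)/(6·3)=19/99, b=Δ1−h1·(2M1+M2)/6=-169/165
seg 2: a=-5, c=M2/2=76/55, d=(M3−M2)/(6·1)=-7/15, b=Δ2−h2·(2M2+M3)/6=344/165
seg 3: a=-2, c=M3/2=-1/55, d=(M4−M3)/(6·3)=-35/297, b=Δ3−h3·(2M3+M4)/6=569/165
seg 4: a=5, c=M4/2=-178/165, d=(M5−M4)/(6·3)=178/1485, b=Δ4−h4·(2M4+M5)/6=26/165
t_q=27/4 → seg 2, τ=3/4; S=-5+344/165·τ+76/55·τ²+-7/15·τ³=-10053/3520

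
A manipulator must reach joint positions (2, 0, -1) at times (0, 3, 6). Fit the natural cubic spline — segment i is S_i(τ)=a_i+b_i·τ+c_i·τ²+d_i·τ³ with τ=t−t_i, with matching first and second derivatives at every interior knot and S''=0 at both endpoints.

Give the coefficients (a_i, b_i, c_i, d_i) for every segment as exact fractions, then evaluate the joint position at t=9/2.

Δ: Δ0=-2/3, Δ1=-1/3
row 1: diag=12, rhs=2; c'=1/4, d'=1/6
back: M1=1/6
M: M0=0, M1=1/6, M2=0
seg 0: a=2, c=M0/2=0, d=(M1−M0)/(6·3)=1/108, b=Δ0−h0·(2M0+M1)/6=-3/4
seg 1: a=0, c=M1/2=1/12, d=(M2−M1)/(6·3)=-1/108, b=Δ1−h1·(2M1+M2)/6=-1/2
t_q=9/2 → seg 1, τ=3/2; S=0+-1/2·τ+1/12·τ²+-1/108·τ³=-19/32

  seg 0: a=2 b=-3/4 c=0 d=1/108
  seg 1: a=0 b=-1/2 c=1/12 d=-1/108
S(9/2) = -19/32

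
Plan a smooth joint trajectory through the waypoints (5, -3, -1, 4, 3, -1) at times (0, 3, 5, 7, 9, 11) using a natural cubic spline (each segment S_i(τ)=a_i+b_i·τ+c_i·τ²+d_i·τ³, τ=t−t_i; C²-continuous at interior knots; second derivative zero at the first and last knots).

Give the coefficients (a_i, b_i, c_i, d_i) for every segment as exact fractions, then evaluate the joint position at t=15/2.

  seg 0: a=5 b=-5791/1590 c=0 d=517/4770
  seg 1: a=-3 b=-569/795 c=517/530 d=-187/3180
  seg 2: a=-1 b=1972/795 c=33/53 d=-1949/6360
  seg 3: a=4 b=2057/1590 c=-1289/1060 d=203/1272
  seg 4: a=3 b=-1316/795 c=-137/530 d=137/3180
S(15/2) = 73993/16960

Δ: Δ0=-8/3, Δ1=1, Δ2=5/2, Δ3=-1/2, Δ4=-2
row 1: diag=10, rhs=22; c'=1/5, d'=11/5
row 2: denom=8−2·1/5=38/5; d'=(9−2·11/5)/(38/5)=23/38
row 3: denom=8−2·5/19=142/19; d'=(-18−2·23/38)/(142/19)=-365/142
row 4: denom=8−2·19/71=530/71; d'=(-9−2·-365/142)/(530/71)=-137/265
back: M4=-137/265
back: M3=-365/142−19/71·-137/265=-1289/530
back: M2=23/38−5/19·-1289/530=66/53
back: M1=11/5−1/5·66/53=517/265
M: M0=0, M1=517/265, M2=66/53, M3=-1289/530, M4=-137/265, M5=0
seg 0: a=5, c=M0/2=0, d=(M1−M0)/(6·3)=517/4770, b=Δ0−h0·(2M0+M1)/6=-5791/1590
seg 1: a=-3, c=M1/2=517/530, d=(M2−M1)/(6·2)=-187/3180, b=Δ1−h1·(2M1+M2)/6=-569/795
seg 2: a=-1, c=M2/2=33/53, d=(M3−M2)/(6·2)=-1949/6360, b=Δ2−h2·(2M2+M3)/6=1972/795
seg 3: a=4, c=M3/2=-1289/1060, d=(M4−M3)/(6·2)=203/1272, b=Δ3−h3·(2M3+M4)/6=2057/1590
seg 4: a=3, c=M4/2=-137/530, d=(M5−M4)/(6·2)=137/3180, b=Δ4−h4·(2M4+M5)/6=-1316/795
t_q=15/2 → seg 3, τ=1/2; S=4+2057/1590·τ+-1289/1060·τ²+203/1272·τ³=73993/16960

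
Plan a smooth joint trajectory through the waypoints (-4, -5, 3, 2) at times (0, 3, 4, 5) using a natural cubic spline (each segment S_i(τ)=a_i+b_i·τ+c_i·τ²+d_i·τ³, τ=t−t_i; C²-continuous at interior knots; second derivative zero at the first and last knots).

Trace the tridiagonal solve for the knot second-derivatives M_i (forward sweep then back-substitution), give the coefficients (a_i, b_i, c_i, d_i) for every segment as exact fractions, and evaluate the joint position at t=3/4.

Δ: Δ0=-1/3, Δ1=8, Δ2=-1
row 1: diag=8, rhs=50; c'=1/8, d'=25/4
row 2: denom=4−1·1/8=31/8; d'=(-54−1·25/4)/(31/8)=-482/31
back: M2=-482/31
back: M1=25/4−1/8·-482/31=254/31
M: M0=0, M1=254/31, M2=-482/31, M3=0
seg 0: a=-4, c=M0/2=0, d=(M1−M0)/(6·3)=127/279, b=Δ0−h0·(2M0+M1)/6=-412/93
seg 1: a=-5, c=M1/2=127/31, d=(M2−M1)/(6·1)=-368/93, b=Δ1−h1·(2M1+M2)/6=731/93
seg 2: a=3, c=M2/2=-241/31, d=(M3−M2)/(6·1)=241/93, b=Δ2−h2·(2M2+M3)/6=389/93
t_q=3/4 → seg 0, τ=3/4; S=-4+-412/93·τ+0·τ²+127/279·τ³=-14147/1984

  seg 0: a=-4 b=-412/93 c=0 d=127/279
  seg 1: a=-5 b=731/93 c=127/31 d=-368/93
  seg 2: a=3 b=389/93 c=-241/31 d=241/93
S(3/4) = -14147/1984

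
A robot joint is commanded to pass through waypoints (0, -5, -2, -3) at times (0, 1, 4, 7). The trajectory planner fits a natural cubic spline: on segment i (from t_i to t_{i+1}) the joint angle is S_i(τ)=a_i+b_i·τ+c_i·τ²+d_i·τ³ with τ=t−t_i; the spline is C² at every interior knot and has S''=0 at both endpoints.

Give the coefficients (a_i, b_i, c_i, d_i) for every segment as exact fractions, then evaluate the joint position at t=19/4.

  seg 0: a=0 b=-511/87 c=0 d=76/87
  seg 1: a=-5 b=-283/87 c=76/29 d=-314/783
  seg 2: a=-2 b=143/87 c=-86/87 d=86/783
S(19/4) = -1185/928

Δ: Δ0=-5, Δ1=1, Δ2=-1/3
row 1: diag=8, rhs=36; c'=3/8, d'=9/2
row 2: denom=12−3·3/8=87/8; d'=(-8−3·9/2)/(87/8)=-172/87
back: M2=-172/87
back: M1=9/2−3/8·-172/87=152/29
M: M0=0, M1=152/29, M2=-172/87, M3=0
seg 0: a=0, c=M0/2=0, d=(M1−M0)/(6·1)=76/87, b=Δ0−h0·(2M0+M1)/6=-511/87
seg 1: a=-5, c=M1/2=76/29, d=(M2−M1)/(6·3)=-314/783, b=Δ1−h1·(2M1+M2)/6=-283/87
seg 2: a=-2, c=M2/2=-86/87, d=(M3−M2)/(6·3)=86/783, b=Δ2−h2·(2M2+M3)/6=143/87
t_q=19/4 → seg 2, τ=3/4; S=-2+143/87·τ+-86/87·τ²+86/783·τ³=-1185/928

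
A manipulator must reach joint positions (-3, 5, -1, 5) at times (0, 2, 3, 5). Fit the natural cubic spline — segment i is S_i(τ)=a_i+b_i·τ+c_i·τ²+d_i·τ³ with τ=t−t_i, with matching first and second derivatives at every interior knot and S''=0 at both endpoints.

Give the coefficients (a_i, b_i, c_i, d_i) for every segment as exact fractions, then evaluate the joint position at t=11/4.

  seg 0: a=-3 b=278/35 c=0 d=-69/70
  seg 1: a=5 b=-136/35 c=-207/35 d=19/5
  seg 2: a=-1 b=-151/35 c=192/35 d=-32/35
S(11/4) = 811/2240

Δ: Δ0=4, Δ1=-6, Δ2=3
row 1: diag=6, rhs=-60; c'=1/6, d'=-10
row 2: denom=6−1·1/6=35/6; d'=(54−1·-10)/(35/6)=384/35
back: M2=384/35
back: M1=-10−1/6·384/35=-414/35
M: M0=0, M1=-414/35, M2=384/35, M3=0
seg 0: a=-3, c=M0/2=0, d=(M1−M0)/(6·2)=-69/70, b=Δ0−h0·(2M0+M1)/6=278/35
seg 1: a=5, c=M1/2=-207/35, d=(M2−M1)/(6·1)=19/5, b=Δ1−h1·(2M1+M2)/6=-136/35
seg 2: a=-1, c=M2/2=192/35, d=(M3−M2)/(6·2)=-32/35, b=Δ2−h2·(2M2+M3)/6=-151/35
t_q=11/4 → seg 1, τ=3/4; S=5+-136/35·τ+-207/35·τ²+19/5·τ³=811/2240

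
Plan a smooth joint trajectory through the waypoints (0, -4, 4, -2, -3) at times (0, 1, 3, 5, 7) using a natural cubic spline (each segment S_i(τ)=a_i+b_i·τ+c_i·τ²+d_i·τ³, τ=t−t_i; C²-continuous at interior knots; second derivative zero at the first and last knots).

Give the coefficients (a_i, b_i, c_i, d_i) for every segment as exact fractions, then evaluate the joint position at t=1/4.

  seg 0: a=0 b=-957/164 c=0 d=301/164
  seg 1: a=-4 b=-27/82 c=903/164 d=-137/82
  seg 2: a=4 b=135/82 c=-741/164 d=45/41
  seg 3: a=-2 b=-267/82 c=339/164 d=-113/328
S(1/4) = -15011/10496

Δ: Δ0=-4, Δ1=4, Δ2=-3, Δ3=-1/2
row 1: diag=6, rhs=48; c'=1/3, d'=8
row 2: denom=8−2·1/3=22/3; d'=(-42−2·8)/(22/3)=-87/11
row 3: denom=8−2·3/11=82/11; d'=(15−2·-87/11)/(82/11)=339/82
back: M3=339/82
back: M2=-87/11−3/11·339/82=-741/82
back: M1=8−1/3·-741/82=903/82
M: M0=0, M1=903/82, M2=-741/82, M3=339/82, M4=0
seg 0: a=0, c=M0/2=0, d=(M1−M0)/(6·1)=301/164, b=Δ0−h0·(2M0+M1)/6=-957/164
seg 1: a=-4, c=M1/2=903/164, d=(M2−M1)/(6·2)=-137/82, b=Δ1−h1·(2M1+M2)/6=-27/82
seg 2: a=4, c=M2/2=-741/164, d=(M3−M2)/(6·2)=45/41, b=Δ2−h2·(2M2+M3)/6=135/82
seg 3: a=-2, c=M3/2=339/164, d=(M4−M3)/(6·2)=-113/328, b=Δ3−h3·(2M3+M4)/6=-267/82
t_q=1/4 → seg 0, τ=1/4; S=0+-957/164·τ+0·τ²+301/164·τ³=-15011/10496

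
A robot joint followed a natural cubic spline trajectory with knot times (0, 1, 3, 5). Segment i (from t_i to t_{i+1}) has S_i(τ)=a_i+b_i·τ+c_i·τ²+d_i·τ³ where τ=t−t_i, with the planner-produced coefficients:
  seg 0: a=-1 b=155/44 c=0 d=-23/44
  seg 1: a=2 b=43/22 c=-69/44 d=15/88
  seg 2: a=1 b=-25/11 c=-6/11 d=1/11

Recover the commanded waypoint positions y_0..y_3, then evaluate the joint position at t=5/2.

y_0=-1 y_1=2 y_2=1 y_3=-5
S(5/2) = 1393/704

y_0 = S_0(0) = a_0 = -1
y_1 = S_1(0) = a_1 = 2
y_2 = S_2(0) = a_2 = 1
y_3 = S_2(2) = -5
t_q=5/2 is in segment 1 (τ=3/2); S_1(τ)=1393/704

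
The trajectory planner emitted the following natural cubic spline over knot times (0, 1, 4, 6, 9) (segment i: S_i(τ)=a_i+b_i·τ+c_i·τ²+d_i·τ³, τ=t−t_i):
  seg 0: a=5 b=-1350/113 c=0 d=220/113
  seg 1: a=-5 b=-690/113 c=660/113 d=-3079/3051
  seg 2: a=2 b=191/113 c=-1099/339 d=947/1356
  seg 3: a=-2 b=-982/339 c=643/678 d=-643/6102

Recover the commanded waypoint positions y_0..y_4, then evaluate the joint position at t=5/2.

y_0 = S_0(0) = a_0 = 5
y_1 = S_1(0) = a_1 = -5
y_2 = S_2(0) = a_2 = 2
y_3 = S_3(0) = a_3 = -2
y_4 = S_3(3) = -5
t_q=5/2 is in segment 1 (τ=3/2); S_1(τ)=-3999/904

y_0=5 y_1=-5 y_2=2 y_3=-2 y_4=-5
S(5/2) = -3999/904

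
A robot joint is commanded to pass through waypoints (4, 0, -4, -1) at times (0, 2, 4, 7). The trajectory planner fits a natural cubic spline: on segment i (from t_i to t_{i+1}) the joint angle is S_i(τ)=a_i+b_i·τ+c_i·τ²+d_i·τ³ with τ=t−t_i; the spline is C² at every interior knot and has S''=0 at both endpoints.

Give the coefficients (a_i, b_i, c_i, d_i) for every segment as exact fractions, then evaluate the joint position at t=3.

  seg 0: a=4 b=-35/19 c=0 d=-3/76
  seg 1: a=0 b=-44/19 c=-9/38 d=15/76
  seg 2: a=-4 b=-17/19 c=18/19 d=-2/19
S(3) = -179/76

Δ: Δ0=-2, Δ1=-2, Δ2=1
row 1: diag=8, rhs=0; c'=1/4, d'=0
row 2: denom=10−2·1/4=19/2; d'=(18−2·0)/(19/2)=36/19
back: M2=36/19
back: M1=0−1/4·36/19=-9/19
M: M0=0, M1=-9/19, M2=36/19, M3=0
seg 0: a=4, c=M0/2=0, d=(M1−M0)/(6·2)=-3/76, b=Δ0−h0·(2M0+M1)/6=-35/19
seg 1: a=0, c=M1/2=-9/38, d=(M2−M1)/(6·2)=15/76, b=Δ1−h1·(2M1+M2)/6=-44/19
seg 2: a=-4, c=M2/2=18/19, d=(M3−M2)/(6·3)=-2/19, b=Δ2−h2·(2M2+M3)/6=-17/19
t_q=3 → seg 1, τ=1; S=0+-44/19·τ+-9/38·τ²+15/76·τ³=-179/76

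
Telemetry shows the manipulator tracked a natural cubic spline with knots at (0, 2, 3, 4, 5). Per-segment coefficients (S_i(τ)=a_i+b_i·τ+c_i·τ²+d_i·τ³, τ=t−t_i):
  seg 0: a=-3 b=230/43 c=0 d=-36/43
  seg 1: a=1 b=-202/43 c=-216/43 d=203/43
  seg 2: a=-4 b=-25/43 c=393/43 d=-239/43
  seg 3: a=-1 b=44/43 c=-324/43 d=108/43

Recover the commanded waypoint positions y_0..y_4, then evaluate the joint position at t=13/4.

y_0=-3 y_1=1 y_2=-4 y_3=-1 y_4=-5
S(13/4) = -10075/2752

y_0 = S_0(0) = a_0 = -3
y_1 = S_1(0) = a_1 = 1
y_2 = S_2(0) = a_2 = -4
y_3 = S_3(0) = a_3 = -1
y_4 = S_3(1) = -5
t_q=13/4 is in segment 2 (τ=1/4); S_2(τ)=-10075/2752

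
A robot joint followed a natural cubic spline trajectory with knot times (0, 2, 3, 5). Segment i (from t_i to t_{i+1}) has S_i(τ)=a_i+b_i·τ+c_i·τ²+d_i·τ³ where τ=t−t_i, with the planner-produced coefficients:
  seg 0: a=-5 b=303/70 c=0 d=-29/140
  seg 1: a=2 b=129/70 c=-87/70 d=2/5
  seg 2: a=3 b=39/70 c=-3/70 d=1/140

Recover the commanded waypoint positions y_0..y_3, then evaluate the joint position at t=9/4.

y_0=-5 y_1=2 y_2=3 y_3=4
S(9/4) = 669/280

y_0 = S_0(0) = a_0 = -5
y_1 = S_1(0) = a_1 = 2
y_2 = S_2(0) = a_2 = 3
y_3 = S_2(2) = 4
t_q=9/4 is in segment 1 (τ=1/4); S_1(τ)=669/280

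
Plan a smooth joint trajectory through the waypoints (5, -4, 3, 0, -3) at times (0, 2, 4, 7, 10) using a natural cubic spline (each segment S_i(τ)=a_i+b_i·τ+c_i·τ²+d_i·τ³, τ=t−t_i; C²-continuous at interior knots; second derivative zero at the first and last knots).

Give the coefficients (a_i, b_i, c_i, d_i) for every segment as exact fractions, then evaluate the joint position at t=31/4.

Δ: Δ0=-9/2, Δ1=7/2, Δ2=-1, Δ3=-1
row 1: diag=8, rhs=48; c'=1/4, d'=6
row 2: denom=10−2·1/4=19/2; d'=(-27−2·6)/(19/2)=-78/19
row 3: denom=12−3·6/19=210/19; d'=(0−3·-78/19)/(210/19)=39/35
back: M3=39/35
back: M2=-78/19−6/19·39/35=-156/35
back: M1=6−1/4·-156/35=249/35
M: M0=0, M1=249/35, M2=-156/35, M3=39/35, M4=0
seg 0: a=5, c=M0/2=0, d=(M1−M0)/(6·2)=83/140, b=Δ0−h0·(2M0+M1)/6=-481/70
seg 1: a=-4, c=M1/2=249/70, d=(M2−M1)/(6·2)=-27/28, b=Δ1−h1·(2M1+M2)/6=17/70
seg 2: a=3, c=M2/2=-78/35, d=(M3−M2)/(6·3)=13/42, b=Δ2−h2·(2M2+M3)/6=29/10
seg 3: a=0, c=M3/2=39/70, d=(M4−M3)/(6·3)=-13/210, b=Δ3−h3·(2M3+M4)/6=-74/35
t_q=31/4 → seg 3, τ=3/4; S=0+-74/35·τ+39/70·τ²+-13/210·τ³=-831/640

  seg 0: a=5 b=-481/70 c=0 d=83/140
  seg 1: a=-4 b=17/70 c=249/70 d=-27/28
  seg 2: a=3 b=29/10 c=-78/35 d=13/42
  seg 3: a=0 b=-74/35 c=39/70 d=-13/210
S(31/4) = -831/640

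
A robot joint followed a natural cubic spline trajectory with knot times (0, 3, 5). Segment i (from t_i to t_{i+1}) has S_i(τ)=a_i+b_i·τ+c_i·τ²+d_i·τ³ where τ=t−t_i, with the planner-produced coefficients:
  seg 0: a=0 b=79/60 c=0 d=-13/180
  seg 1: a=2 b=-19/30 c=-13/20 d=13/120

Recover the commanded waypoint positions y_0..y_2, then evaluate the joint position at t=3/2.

y_0 = S_0(0) = a_0 = 0
y_1 = S_1(0) = a_1 = 2
y_2 = S_1(2) = -1
t_q=3/2 is in segment 0 (τ=3/2); S_0(τ)=277/160

y_0=0 y_1=2 y_2=-1
S(3/2) = 277/160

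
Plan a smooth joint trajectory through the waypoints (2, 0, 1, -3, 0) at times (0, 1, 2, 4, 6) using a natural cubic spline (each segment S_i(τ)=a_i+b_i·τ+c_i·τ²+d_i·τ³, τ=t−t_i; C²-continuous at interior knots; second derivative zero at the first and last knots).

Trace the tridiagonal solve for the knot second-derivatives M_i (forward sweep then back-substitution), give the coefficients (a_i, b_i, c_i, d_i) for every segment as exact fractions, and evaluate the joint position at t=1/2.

Δ: Δ0=-2, Δ1=1, Δ2=-2, Δ3=3/2
row 1: diag=4, rhs=18; c'=1/4, d'=9/2
row 2: denom=6−1·1/4=23/4; d'=(-18−1·9/2)/(23/4)=-90/23
row 3: denom=8−2·8/23=168/23; d'=(21−2·-90/23)/(168/23)=221/56
back: M3=221/56
back: M2=-90/23−8/23·221/56=-37/7
back: M1=9/2−1/4·-37/7=163/28
M: M0=0, M1=163/28, M2=-37/7, M3=221/56, M4=0
seg 0: a=2, c=M0/2=0, d=(M1−M0)/(6·1)=163/168, b=Δ0−h0·(2M0+M1)/6=-499/168
seg 1: a=0, c=M1/2=163/56, d=(M2−M1)/(6·1)=-311/168, b=Δ1−h1·(2M1+M2)/6=-5/84
seg 2: a=1, c=M2/2=-37/14, d=(M3−M2)/(6·2)=517/672, b=Δ2−h2·(2M2+M3)/6=5/24
seg 3: a=-3, c=M3/2=221/112, d=(M4−M3)/(6·2)=-221/672, b=Δ3−h3·(2M3+M4)/6=-95/84
t_q=1/2 → seg 0, τ=1/2; S=2+-499/168·τ+0·τ²+163/168·τ³=285/448

  seg 0: a=2 b=-499/168 c=0 d=163/168
  seg 1: a=0 b=-5/84 c=163/56 d=-311/168
  seg 2: a=1 b=5/24 c=-37/14 d=517/672
  seg 3: a=-3 b=-95/84 c=221/112 d=-221/672
S(1/2) = 285/448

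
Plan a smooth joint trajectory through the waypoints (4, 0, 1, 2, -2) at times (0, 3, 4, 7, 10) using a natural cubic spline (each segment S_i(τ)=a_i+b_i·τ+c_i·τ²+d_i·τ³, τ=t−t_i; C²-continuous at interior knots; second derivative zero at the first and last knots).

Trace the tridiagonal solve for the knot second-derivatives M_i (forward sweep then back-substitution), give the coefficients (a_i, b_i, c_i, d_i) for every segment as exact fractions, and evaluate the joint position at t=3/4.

  seg 0: a=4 b=-85/38 c=0 d=103/1026
  seg 1: a=0 b=9/19 c=103/114 d=-43/114
  seg 2: a=1 b=131/114 c=-13/57 d=-5/342
  seg 3: a=2 b=-35/57 c=-41/114 d=41/1026
S(3/4) = 5751/2432

Δ: Δ0=-4/3, Δ1=1, Δ2=1/3, Δ3=-4/3
row 1: diag=8, rhs=14; c'=1/8, d'=7/4
row 2: denom=8−1·1/8=63/8; d'=(-4−1·7/4)/(63/8)=-46/63
row 3: denom=12−3·8/21=76/7; d'=(-10−3·-46/63)/(76/7)=-41/57
back: M3=-41/57
back: M2=-46/63−8/21·-41/57=-26/57
back: M1=7/4−1/8·-26/57=103/57
M: M0=0, M1=103/57, M2=-26/57, M3=-41/57, M4=0
seg 0: a=4, c=M0/2=0, d=(M1−M0)/(6·3)=103/1026, b=Δ0−h0·(2M0+M1)/6=-85/38
seg 1: a=0, c=M1/2=103/114, d=(M2−M1)/(6·1)=-43/114, b=Δ1−h1·(2M1+M2)/6=9/19
seg 2: a=1, c=M2/2=-13/57, d=(M3−M2)/(6·3)=-5/342, b=Δ2−h2·(2M2+M3)/6=131/114
seg 3: a=2, c=M3/2=-41/114, d=(M4−M3)/(6·3)=41/1026, b=Δ3−h3·(2M3+M4)/6=-35/57
t_q=3/4 → seg 0, τ=3/4; S=4+-85/38·τ+0·τ²+103/1026·τ³=5751/2432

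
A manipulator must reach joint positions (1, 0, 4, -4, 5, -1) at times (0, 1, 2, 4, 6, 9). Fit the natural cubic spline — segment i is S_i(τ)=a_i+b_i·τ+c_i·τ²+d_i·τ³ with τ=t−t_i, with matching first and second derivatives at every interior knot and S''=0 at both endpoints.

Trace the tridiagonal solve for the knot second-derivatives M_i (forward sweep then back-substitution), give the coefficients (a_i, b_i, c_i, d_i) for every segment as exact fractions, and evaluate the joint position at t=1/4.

Δ: Δ0=-1, Δ1=4, Δ2=-4, Δ3=9/2, Δ4=-2
row 1: diag=4, rhs=30; c'=1/4, d'=15/2
row 2: denom=6−1·1/4=23/4; d'=(-48−1·15/2)/(23/4)=-222/23
row 3: denom=8−2·8/23=168/23; d'=(51−2·-222/23)/(168/23)=77/8
row 4: denom=10−2·23/84=397/42; d'=(-39−2·77/8)/(397/42)=-4893/794
back: M4=-4893/794
back: M3=77/8−23/84·-4893/794=4491/397
back: M2=-222/23−8/23·4491/397=-5394/397
back: M1=15/2−1/4·-5394/397=4326/397
M: M0=0, M1=4326/397, M2=-5394/397, M3=4491/397, M4=-4893/794, M5=0
seg 0: a=1, c=M0/2=0, d=(M1−M0)/(6·1)=721/397, b=Δ0−h0·(2M0+M1)/6=-1118/397
seg 1: a=0, c=M1/2=2163/397, d=(M2−M1)/(6·1)=-1620/397, b=Δ1−h1·(2M1+M2)/6=1045/397
seg 2: a=4, c=M2/2=-2697/397, d=(M3−M2)/(6·2)=3295/1588, b=Δ2−h2·(2M2+M3)/6=511/397
seg 3: a=-4, c=M3/2=4491/794, d=(M4−M3)/(6·2)=-4625/3176, b=Δ3−h3·(2M3+M4)/6=-392/397
seg 4: a=5, c=M4/2=-4893/1588, d=(M5−M4)/(6·3)=1631/4764, b=Δ4−h4·(2M4+M5)/6=3305/794
t_q=1/4 → seg 0, τ=1/4; S=1+-1118/397·τ+0·τ²+721/397·τ³=8241/25408

  seg 0: a=1 b=-1118/397 c=0 d=721/397
  seg 1: a=0 b=1045/397 c=2163/397 d=-1620/397
  seg 2: a=4 b=511/397 c=-2697/397 d=3295/1588
  seg 3: a=-4 b=-392/397 c=4491/794 d=-4625/3176
  seg 4: a=5 b=3305/794 c=-4893/1588 d=1631/4764
S(1/4) = 8241/25408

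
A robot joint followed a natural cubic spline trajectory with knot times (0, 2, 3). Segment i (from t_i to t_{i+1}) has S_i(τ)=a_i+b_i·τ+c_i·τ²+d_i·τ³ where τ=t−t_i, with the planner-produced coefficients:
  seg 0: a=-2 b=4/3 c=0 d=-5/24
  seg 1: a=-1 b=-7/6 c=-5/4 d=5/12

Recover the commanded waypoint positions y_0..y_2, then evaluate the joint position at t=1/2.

y_0=-2 y_1=-1 y_2=-3
S(1/2) = -87/64

y_0 = S_0(0) = a_0 = -2
y_1 = S_1(0) = a_1 = -1
y_2 = S_1(1) = -3
t_q=1/2 is in segment 0 (τ=1/2); S_0(τ)=-87/64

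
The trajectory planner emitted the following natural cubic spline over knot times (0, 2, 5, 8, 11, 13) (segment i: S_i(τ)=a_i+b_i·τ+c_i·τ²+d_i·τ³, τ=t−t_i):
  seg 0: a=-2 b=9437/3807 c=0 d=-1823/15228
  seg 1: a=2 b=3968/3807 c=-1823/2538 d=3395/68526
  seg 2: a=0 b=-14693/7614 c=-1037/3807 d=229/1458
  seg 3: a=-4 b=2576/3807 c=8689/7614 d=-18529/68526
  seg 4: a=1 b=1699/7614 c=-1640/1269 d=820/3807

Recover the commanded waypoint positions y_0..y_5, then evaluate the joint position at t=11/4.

y_0 = S_0(0) = a_0 = -2
y_1 = S_1(0) = a_1 = 2
y_2 = S_2(0) = a_2 = 0
y_3 = S_3(0) = a_3 = -4
y_4 = S_4(0) = a_4 = 1
y_5 = S_4(2) = -2
t_q=11/4 is in segment 1 (τ=3/4); S_1(τ)=129869/54144

y_0=-2 y_1=2 y_2=0 y_3=-4 y_4=1 y_5=-2
S(11/4) = 129869/54144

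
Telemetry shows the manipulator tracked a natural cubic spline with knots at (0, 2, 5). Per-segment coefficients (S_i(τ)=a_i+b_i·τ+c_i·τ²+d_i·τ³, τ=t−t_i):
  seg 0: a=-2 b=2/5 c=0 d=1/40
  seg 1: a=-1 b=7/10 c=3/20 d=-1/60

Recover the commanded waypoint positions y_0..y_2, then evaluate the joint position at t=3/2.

y_0 = S_0(0) = a_0 = -2
y_1 = S_1(0) = a_1 = -1
y_2 = S_1(3) = 2
t_q=3/2 is in segment 0 (τ=3/2); S_0(τ)=-421/320

y_0=-2 y_1=-1 y_2=2
S(3/2) = -421/320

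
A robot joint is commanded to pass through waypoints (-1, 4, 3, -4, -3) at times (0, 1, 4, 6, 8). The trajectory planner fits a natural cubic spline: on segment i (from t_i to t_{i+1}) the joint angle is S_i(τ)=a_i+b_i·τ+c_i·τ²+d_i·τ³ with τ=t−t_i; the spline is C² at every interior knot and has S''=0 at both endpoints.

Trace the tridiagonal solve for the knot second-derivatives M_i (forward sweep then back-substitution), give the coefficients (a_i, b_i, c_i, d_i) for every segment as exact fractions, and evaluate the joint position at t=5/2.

Δ: Δ0=5, Δ1=-1/3, Δ2=-7/2, Δ3=1/2
row 1: diag=8, rhs=-32; c'=3/8, d'=-4
row 2: denom=10−3·3/8=71/8; d'=(-19−3·-4)/(71/8)=-56/71
row 3: denom=8−2·16/71=536/71; d'=(24−2·-56/71)/(536/71)=227/67
back: M3=227/67
back: M2=-56/71−16/71·227/67=-104/67
back: M1=-4−3/8·-104/67=-229/67
M: M0=0, M1=-229/67, M2=-104/67, M3=227/67, M4=0
seg 0: a=-1, c=M0/2=0, d=(M1−M0)/(6·1)=-229/402, b=Δ0−h0·(2M0+M1)/6=2239/402
seg 1: a=4, c=M1/2=-229/134, d=(M2−M1)/(6·3)=125/1206, b=Δ1−h1·(2M1+M2)/6=776/201
seg 2: a=3, c=M2/2=-52/67, d=(M3−M2)/(6·2)=331/804, b=Δ2−h2·(2M2+M3)/6=-1445/402
seg 3: a=-4, c=M3/2=227/134, d=(M4−M3)/(6·2)=-227/804, b=Δ3−h3·(2M3+M4)/6=-707/402
t_q=5/2 → seg 1, τ=3/2; S=4+776/201·τ+-229/134·τ²+125/1206·τ³=6749/1072

  seg 0: a=-1 b=2239/402 c=0 d=-229/402
  seg 1: a=4 b=776/201 c=-229/134 d=125/1206
  seg 2: a=3 b=-1445/402 c=-52/67 d=331/804
  seg 3: a=-4 b=-707/402 c=227/134 d=-227/804
S(5/2) = 6749/1072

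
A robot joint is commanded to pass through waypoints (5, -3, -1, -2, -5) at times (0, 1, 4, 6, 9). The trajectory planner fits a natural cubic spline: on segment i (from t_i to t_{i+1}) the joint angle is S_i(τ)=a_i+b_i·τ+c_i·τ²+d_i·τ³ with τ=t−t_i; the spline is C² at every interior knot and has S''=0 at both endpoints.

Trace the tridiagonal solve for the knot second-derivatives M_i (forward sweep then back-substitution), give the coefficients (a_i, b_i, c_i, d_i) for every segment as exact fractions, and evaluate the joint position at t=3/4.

  seg 0: a=5 b=-1048/113 c=0 d=144/113
  seg 1: a=-3 b=-616/113 c=432/113 d=-1814/3051
  seg 2: a=-1 b=162/113 c=-518/339 d=761/2712
  seg 3: a=-2 b=-889/678 c=211/1356 d=-211/12204
S(3/4) = -641/452

Δ: Δ0=-8, Δ1=2/3, Δ2=-1/2, Δ3=-1
row 1: diag=8, rhs=52; c'=3/8, d'=13/2
row 2: denom=10−3·3/8=71/8; d'=(-7−3·13/2)/(71/8)=-212/71
row 3: denom=10−2·16/71=678/71; d'=(-3−2·-212/71)/(678/71)=211/678
back: M3=211/678
back: M2=-212/71−16/71·211/678=-1036/339
back: M1=13/2−3/8·-1036/339=864/113
M: M0=0, M1=864/113, M2=-1036/339, M3=211/678, M4=0
seg 0: a=5, c=M0/2=0, d=(M1−M0)/(6·1)=144/113, b=Δ0−h0·(2M0+M1)/6=-1048/113
seg 1: a=-3, c=M1/2=432/113, d=(M2−M1)/(6·3)=-1814/3051, b=Δ1−h1·(2M1+M2)/6=-616/113
seg 2: a=-1, c=M2/2=-518/339, d=(M3−M2)/(6·2)=761/2712, b=Δ2−h2·(2M2+M3)/6=162/113
seg 3: a=-2, c=M3/2=211/1356, d=(M4−M3)/(6·3)=-211/12204, b=Δ3−h3·(2M3+M4)/6=-889/678
t_q=3/4 → seg 0, τ=3/4; S=5+-1048/113·τ+0·τ²+144/113·τ³=-641/452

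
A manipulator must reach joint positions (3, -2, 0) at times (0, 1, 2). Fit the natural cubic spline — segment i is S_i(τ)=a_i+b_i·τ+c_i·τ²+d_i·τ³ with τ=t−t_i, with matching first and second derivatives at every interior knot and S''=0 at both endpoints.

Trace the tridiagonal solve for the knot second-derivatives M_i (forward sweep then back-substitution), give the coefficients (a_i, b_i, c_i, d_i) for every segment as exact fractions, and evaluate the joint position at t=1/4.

Δ: Δ0=-5, Δ1=2
row 1: diag=4, rhs=42; c'=1/4, d'=21/2
back: M1=21/2
M: M0=0, M1=21/2, M2=0
seg 0: a=3, c=M0/2=0, d=(M1−M0)/(6·1)=7/4, b=Δ0−h0·(2M0+M1)/6=-27/4
seg 1: a=-2, c=M1/2=21/4, d=(M2−M1)/(6·1)=-7/4, b=Δ1−h1·(2M1+M2)/6=-3/2
t_q=1/4 → seg 0, τ=1/4; S=3+-27/4·τ+0·τ²+7/4·τ³=343/256

  seg 0: a=3 b=-27/4 c=0 d=7/4
  seg 1: a=-2 b=-3/2 c=21/4 d=-7/4
S(1/4) = 343/256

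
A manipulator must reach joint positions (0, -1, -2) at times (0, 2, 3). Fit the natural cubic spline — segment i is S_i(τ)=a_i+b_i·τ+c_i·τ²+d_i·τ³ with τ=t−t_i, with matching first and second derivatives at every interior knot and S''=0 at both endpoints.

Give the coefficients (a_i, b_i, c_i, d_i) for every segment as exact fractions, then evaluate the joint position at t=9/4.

  seg 0: a=0 b=-1/3 c=0 d=-1/24
  seg 1: a=-1 b=-5/6 c=-1/4 d=1/12
S(9/4) = -313/256

Δ: Δ0=-1/2, Δ1=-1
row 1: diag=6, rhs=-3; c'=1/6, d'=-1/2
back: M1=-1/2
M: M0=0, M1=-1/2, M2=0
seg 0: a=0, c=M0/2=0, d=(M1−M0)/(6·2)=-1/24, b=Δ0−h0·(2M0+M1)/6=-1/3
seg 1: a=-1, c=M1/2=-1/4, d=(M2−M1)/(6·1)=1/12, b=Δ1−h1·(2M1+M2)/6=-5/6
t_q=9/4 → seg 1, τ=1/4; S=-1+-5/6·τ+-1/4·τ²+1/12·τ³=-313/256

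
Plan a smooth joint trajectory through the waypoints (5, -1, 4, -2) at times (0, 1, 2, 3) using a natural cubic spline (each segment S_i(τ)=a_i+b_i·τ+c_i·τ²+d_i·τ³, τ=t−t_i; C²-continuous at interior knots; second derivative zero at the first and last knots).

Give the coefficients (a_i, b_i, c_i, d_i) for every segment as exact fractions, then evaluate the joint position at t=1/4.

  seg 0: a=5 b=-29/3 c=0 d=11/3
  seg 1: a=-1 b=4/3 c=11 d=-22/3
  seg 2: a=4 b=4/3 c=-11 d=11/3
S(1/4) = 169/64

Δ: Δ0=-6, Δ1=5, Δ2=-6
row 1: diag=4, rhs=66; c'=1/4, d'=33/2
row 2: denom=4−1·1/4=15/4; d'=(-66−1·33/2)/(15/4)=-22
back: M2=-22
back: M1=33/2−1/4·-22=22
M: M0=0, M1=22, M2=-22, M3=0
seg 0: a=5, c=M0/2=0, d=(M1−M0)/(6·1)=11/3, b=Δ0−h0·(2M0+M1)/6=-29/3
seg 1: a=-1, c=M1/2=11, d=(M2−M1)/(6·1)=-22/3, b=Δ1−h1·(2M1+M2)/6=4/3
seg 2: a=4, c=M2/2=-11, d=(M3−M2)/(6·1)=11/3, b=Δ2−h2·(2M2+M3)/6=4/3
t_q=1/4 → seg 0, τ=1/4; S=5+-29/3·τ+0·τ²+11/3·τ³=169/64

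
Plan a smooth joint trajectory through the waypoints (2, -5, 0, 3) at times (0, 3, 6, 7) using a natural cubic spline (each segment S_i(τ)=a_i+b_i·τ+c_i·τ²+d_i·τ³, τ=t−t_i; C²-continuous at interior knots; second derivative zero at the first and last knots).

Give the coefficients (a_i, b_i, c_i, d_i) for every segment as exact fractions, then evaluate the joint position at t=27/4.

Δ: Δ0=-7/3, Δ1=5/3, Δ2=3
row 1: diag=12, rhs=24; c'=1/4, d'=2
row 2: denom=8−3·1/4=29/4; d'=(8−3·2)/(29/4)=8/29
back: M2=8/29
back: M1=2−1/4·8/29=56/29
M: M0=0, M1=56/29, M2=8/29, M3=0
seg 0: a=2, c=M0/2=0, d=(M1−M0)/(6·3)=28/261, b=Δ0−h0·(2M0+M1)/6=-287/87
seg 1: a=-5, c=M1/2=28/29, d=(M2−M1)/(6·3)=-8/87, b=Δ1−h1·(2M1+M2)/6=-35/87
seg 2: a=0, c=M2/2=4/29, d=(M3−M2)/(6·1)=-4/87, b=Δ2−h2·(2M2+M3)/6=253/87
t_q=27/4 → seg 2, τ=3/4; S=0+253/87·τ+4/29·τ²+-4/87·τ³=1039/464

  seg 0: a=2 b=-287/87 c=0 d=28/261
  seg 1: a=-5 b=-35/87 c=28/29 d=-8/87
  seg 2: a=0 b=253/87 c=4/29 d=-4/87
S(27/4) = 1039/464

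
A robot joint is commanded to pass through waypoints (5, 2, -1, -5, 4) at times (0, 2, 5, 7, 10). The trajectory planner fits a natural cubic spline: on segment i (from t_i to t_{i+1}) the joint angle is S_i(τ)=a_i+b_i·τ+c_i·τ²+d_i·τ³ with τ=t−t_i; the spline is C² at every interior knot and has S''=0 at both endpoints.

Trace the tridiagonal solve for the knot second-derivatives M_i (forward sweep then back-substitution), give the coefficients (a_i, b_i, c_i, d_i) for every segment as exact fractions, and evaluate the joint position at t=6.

Δ: Δ0=-3/2, Δ1=-1, Δ2=-2, Δ3=3
row 1: diag=10, rhs=3; c'=3/10, d'=3/10
row 2: denom=10−3·3/10=91/10; d'=(-6−3·3/10)/(91/10)=-69/91
row 3: denom=10−2·20/91=870/91; d'=(30−2·-69/91)/(870/91)=478/145
back: M3=478/145
back: M2=-69/91−20/91·478/145=-43/29
back: M1=3/10−3/10·-43/29=108/145
M: M0=0, M1=108/145, M2=-43/29, M3=478/145, M4=0
seg 0: a=5, c=M0/2=0, d=(M1−M0)/(6·2)=9/145, b=Δ0−h0·(2M0+M1)/6=-507/290
seg 1: a=2, c=M1/2=54/145, d=(M2−M1)/(6·3)=-323/2610, b=Δ1−h1·(2M1+M2)/6=-291/290
seg 2: a=-1, c=M2/2=-43/58, d=(M3−M2)/(6·2)=231/580, b=Δ2−h2·(2M2+M3)/6=-306/145
seg 3: a=-5, c=M3/2=239/145, d=(M4−M3)/(6·3)=-239/1305, b=Δ3−h3·(2M3+M4)/6=-43/145
t_q=6 → seg 2, τ=1; S=-1+-306/145·τ+-43/58·τ²+231/580·τ³=-2003/580

  seg 0: a=5 b=-507/290 c=0 d=9/145
  seg 1: a=2 b=-291/290 c=54/145 d=-323/2610
  seg 2: a=-1 b=-306/145 c=-43/58 d=231/580
  seg 3: a=-5 b=-43/145 c=239/145 d=-239/1305
S(6) = -2003/580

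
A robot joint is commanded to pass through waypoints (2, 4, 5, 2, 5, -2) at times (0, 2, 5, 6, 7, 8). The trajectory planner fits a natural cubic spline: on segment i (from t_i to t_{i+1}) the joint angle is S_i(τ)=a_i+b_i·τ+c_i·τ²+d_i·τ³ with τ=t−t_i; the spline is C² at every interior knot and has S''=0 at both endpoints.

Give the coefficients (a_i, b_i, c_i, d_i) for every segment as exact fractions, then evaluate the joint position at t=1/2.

  seg 0: a=2 b=2027/3075 c=0 d=262/3075
  seg 1: a=4 b=5171/3075 c=524/1025 d=-2954/9225
  seg 2: a=5 b=-11983/3075 c=-486/205 d=10048/3075
  seg 3: a=2 b=3581/3075 c=7618/1025 d=-3442/615
  seg 4: a=5 b=-2341/3075 c=-9592/1025 d=9592/3075
S(1/2) = 1919/820

Δ: Δ0=1, Δ1=1/3, Δ2=-3, Δ3=3, Δ4=-7
row 1: diag=10, rhs=-4; c'=3/10, d'=-2/5
row 2: denom=8−3·3/10=71/10; d'=(-20−3·-2/5)/(71/10)=-188/71
row 3: denom=4−1·10/71=274/71; d'=(36−1·-188/71)/(274/71)=1372/137
row 4: denom=4−1·71/274=1025/274; d'=(-60−1·1372/137)/(1025/274)=-19184/1025
back: M4=-19184/1025
back: M3=1372/137−71/274·-19184/1025=15236/1025
back: M2=-188/71−10/71·15236/1025=-972/205
back: M1=-2/5−3/10·-972/205=1048/1025
M: M0=0, M1=1048/1025, M2=-972/205, M3=15236/1025, M4=-19184/1025, M5=0
seg 0: a=2, c=M0/2=0, d=(M1−M0)/(6·2)=262/3075, b=Δ0−h0·(2M0+M1)/6=2027/3075
seg 1: a=4, c=M1/2=524/1025, d=(M2−M1)/(6·3)=-2954/9225, b=Δ1−h1·(2M1+M2)/6=5171/3075
seg 2: a=5, c=M2/2=-486/205, d=(M3−M2)/(6·1)=10048/3075, b=Δ2−h2·(2M2+M3)/6=-11983/3075
seg 3: a=2, c=M3/2=7618/1025, d=(M4−M3)/(6·1)=-3442/615, b=Δ3−h3·(2M3+M4)/6=3581/3075
seg 4: a=5, c=M4/2=-9592/1025, d=(M5−M4)/(6·1)=9592/3075, b=Δ4−h4·(2M4+M5)/6=-2341/3075
t_q=1/2 → seg 0, τ=1/2; S=2+2027/3075·τ+0·τ²+262/3075·τ³=1919/820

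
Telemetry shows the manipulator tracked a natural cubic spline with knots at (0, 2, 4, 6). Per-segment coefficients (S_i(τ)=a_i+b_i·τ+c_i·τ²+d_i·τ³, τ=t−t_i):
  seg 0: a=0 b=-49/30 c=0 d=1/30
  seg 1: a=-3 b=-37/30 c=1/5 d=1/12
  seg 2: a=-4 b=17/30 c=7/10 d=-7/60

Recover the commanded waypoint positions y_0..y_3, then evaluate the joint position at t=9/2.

y_0 = S_0(0) = a_0 = 0
y_1 = S_1(0) = a_1 = -3
y_2 = S_2(0) = a_2 = -4
y_3 = S_2(2) = -1
t_q=9/2 is in segment 2 (τ=1/2); S_2(τ)=-569/160

y_0=0 y_1=-3 y_2=-4 y_3=-1
S(9/2) = -569/160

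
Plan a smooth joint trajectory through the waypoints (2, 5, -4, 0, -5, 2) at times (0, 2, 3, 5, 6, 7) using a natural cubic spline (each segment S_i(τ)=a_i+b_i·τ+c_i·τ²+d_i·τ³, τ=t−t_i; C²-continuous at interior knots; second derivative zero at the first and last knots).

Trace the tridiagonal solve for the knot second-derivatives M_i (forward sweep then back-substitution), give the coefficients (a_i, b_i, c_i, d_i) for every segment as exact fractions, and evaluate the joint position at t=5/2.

  seg 0: a=2 b=8583/1418 c=0 d=-807/709
  seg 1: a=5 b=-10785/1418 c=-4842/709 d=7707/1418
  seg 2: a=-4 b=-3516/709 c=13437/1418 d=-8503/2836
  seg 3: a=0 b=-2151/709 c=-6036/709 d=4642/709
  seg 4: a=-5 b=-297/709 c=7890/709 d=-2630/709
S(5/2) = 1919/11344

Δ: Δ0=3/2, Δ1=-9, Δ2=2, Δ3=-5, Δ4=7
row 1: diag=6, rhs=-63; c'=1/6, d'=-21/2
row 2: denom=6−1·1/6=35/6; d'=(66−1·-21/2)/(35/6)=459/35
row 3: denom=6−2·12/35=186/35; d'=(-42−2·459/35)/(186/35)=-398/31
row 4: denom=4−1·35/186=709/186; d'=(72−1·-398/31)/(709/186)=15780/709
back: M4=15780/709
back: M3=-398/31−35/186·15780/709=-12072/709
back: M2=459/35−12/35·-12072/709=13437/709
back: M1=-21/2−1/6·13437/709=-9684/709
M: M0=0, M1=-9684/709, M2=13437/709, M3=-12072/709, M4=15780/709, M5=0
seg 0: a=2, c=M0/2=0, d=(M1−M0)/(6·2)=-807/709, b=Δ0−h0·(2M0+M1)/6=8583/1418
seg 1: a=5, c=M1/2=-4842/709, d=(M2−M1)/(6·1)=7707/1418, b=Δ1−h1·(2M1+M2)/6=-10785/1418
seg 2: a=-4, c=M2/2=13437/1418, d=(M3−M2)/(6·2)=-8503/2836, b=Δ2−h2·(2M2+M3)/6=-3516/709
seg 3: a=0, c=M3/2=-6036/709, d=(M4−M3)/(6·1)=4642/709, b=Δ3−h3·(2M3+M4)/6=-2151/709
seg 4: a=-5, c=M4/2=7890/709, d=(M5−M4)/(6·1)=-2630/709, b=Δ4−h4·(2M4+M5)/6=-297/709
t_q=5/2 → seg 1, τ=1/2; S=5+-10785/1418·τ+-4842/709·τ²+7707/1418·τ³=1919/11344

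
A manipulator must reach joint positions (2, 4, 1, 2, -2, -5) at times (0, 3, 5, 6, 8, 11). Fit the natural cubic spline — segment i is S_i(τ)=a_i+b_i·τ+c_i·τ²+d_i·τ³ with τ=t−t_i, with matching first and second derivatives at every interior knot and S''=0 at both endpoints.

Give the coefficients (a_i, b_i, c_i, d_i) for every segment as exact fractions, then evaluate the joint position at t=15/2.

Δ: Δ0=2/3, Δ1=-3/2, Δ2=1, Δ3=-2, Δ4=-1
row 1: diag=10, rhs=-13; c'=1/5, d'=-13/10
row 2: denom=6−2·1/5=28/5; d'=(15−2·-13/10)/(28/5)=22/7
row 3: denom=6−1·5/28=163/28; d'=(-18−1·22/7)/(163/28)=-592/163
row 4: denom=10−2·56/163=1518/163; d'=(6−2·-592/163)/(1518/163)=47/33
back: M4=47/33
back: M3=-592/163−56/163·47/33=-136/33
back: M2=22/7−5/28·-136/33=128/33
back: M1=-13/10−1/5·128/33=-137/66
M: M0=0, M1=-137/66, M2=128/33, M3=-136/33, M4=47/33, M5=0
seg 0: a=2, c=M0/2=0, d=(M1−M0)/(6·3)=-137/1188, b=Δ0−h0·(2M0+M1)/6=75/44
seg 1: a=4, c=M1/2=-137/132, d=(M2−M1)/(6·2)=131/264, b=Δ1−h1·(2M1+M2)/6=-31/22
seg 2: a=1, c=M2/2=64/33, d=(M3−M2)/(6·1)=-4/3, b=Δ2−h2·(2M2+M3)/6=13/33
seg 3: a=2, c=M3/2=-68/33, d=(M4−M3)/(6·2)=61/132, b=Δ3−h3·(2M3+M4)/6=3/11
seg 4: a=-2, c=M4/2=47/66, d=(M5−M4)/(6·3)=-47/594, b=Δ4−h4·(2M4+M5)/6=-80/33
t_q=15/2 → seg 3, τ=3/2; S=2+3/11·τ+-68/33·τ²+61/132·τ³=-235/352

  seg 0: a=2 b=75/44 c=0 d=-137/1188
  seg 1: a=4 b=-31/22 c=-137/132 d=131/264
  seg 2: a=1 b=13/33 c=64/33 d=-4/3
  seg 3: a=2 b=3/11 c=-68/33 d=61/132
  seg 4: a=-2 b=-80/33 c=47/66 d=-47/594
S(15/2) = -235/352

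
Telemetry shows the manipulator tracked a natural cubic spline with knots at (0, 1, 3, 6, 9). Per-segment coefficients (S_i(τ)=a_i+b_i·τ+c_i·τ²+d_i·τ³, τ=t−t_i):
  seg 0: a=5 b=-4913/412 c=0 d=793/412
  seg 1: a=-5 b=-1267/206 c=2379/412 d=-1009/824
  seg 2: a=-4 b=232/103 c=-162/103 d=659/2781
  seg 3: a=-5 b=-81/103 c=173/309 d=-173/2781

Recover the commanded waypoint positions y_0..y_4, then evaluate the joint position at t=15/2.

y_0 = S_0(0) = a_0 = 5
y_1 = S_1(0) = a_1 = -5
y_2 = S_2(0) = a_2 = -4
y_3 = S_3(0) = a_3 = -5
y_4 = S_3(3) = -4
t_q=15/2 is in segment 3 (τ=3/2); S_3(τ)=-4227/824

y_0=5 y_1=-5 y_2=-4 y_3=-5 y_4=-4
S(15/2) = -4227/824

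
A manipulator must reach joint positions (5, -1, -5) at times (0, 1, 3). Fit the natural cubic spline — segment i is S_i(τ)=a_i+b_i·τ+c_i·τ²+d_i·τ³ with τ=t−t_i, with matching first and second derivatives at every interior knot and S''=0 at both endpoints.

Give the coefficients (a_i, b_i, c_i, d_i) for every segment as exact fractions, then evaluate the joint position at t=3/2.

Δ: Δ0=-6, Δ1=-2
row 1: diag=6, rhs=24; c'=1/3, d'=4
back: M1=4
M: M0=0, M1=4, M2=0
seg 0: a=5, c=M0/2=0, d=(M1−M0)/(6·1)=2/3, b=Δ0−h0·(2M0+M1)/6=-20/3
seg 1: a=-1, c=M1/2=2, d=(M2−M1)/(6·2)=-1/3, b=Δ1−h1·(2M1+M2)/6=-14/3
t_q=3/2 → seg 1, τ=1/2; S=-1+-14/3·τ+2·τ²+-1/3·τ³=-23/8

  seg 0: a=5 b=-20/3 c=0 d=2/3
  seg 1: a=-1 b=-14/3 c=2 d=-1/3
S(3/2) = -23/8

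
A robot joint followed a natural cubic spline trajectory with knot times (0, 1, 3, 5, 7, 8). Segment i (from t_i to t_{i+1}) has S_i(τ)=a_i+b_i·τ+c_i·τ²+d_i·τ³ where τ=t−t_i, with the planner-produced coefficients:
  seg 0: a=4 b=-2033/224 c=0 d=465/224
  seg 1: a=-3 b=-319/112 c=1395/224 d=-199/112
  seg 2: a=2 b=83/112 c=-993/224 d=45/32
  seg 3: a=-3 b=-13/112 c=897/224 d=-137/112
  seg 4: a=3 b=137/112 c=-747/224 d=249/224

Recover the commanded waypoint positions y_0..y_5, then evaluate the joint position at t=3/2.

y_0=4 y_1=-3 y_2=2 y_3=-3 y_4=3 y_5=2
S(3/2) = -173/56

y_0 = S_0(0) = a_0 = 4
y_1 = S_1(0) = a_1 = -3
y_2 = S_2(0) = a_2 = 2
y_3 = S_3(0) = a_3 = -3
y_4 = S_4(0) = a_4 = 3
y_5 = S_4(1) = 2
t_q=3/2 is in segment 1 (τ=1/2); S_1(τ)=-173/56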